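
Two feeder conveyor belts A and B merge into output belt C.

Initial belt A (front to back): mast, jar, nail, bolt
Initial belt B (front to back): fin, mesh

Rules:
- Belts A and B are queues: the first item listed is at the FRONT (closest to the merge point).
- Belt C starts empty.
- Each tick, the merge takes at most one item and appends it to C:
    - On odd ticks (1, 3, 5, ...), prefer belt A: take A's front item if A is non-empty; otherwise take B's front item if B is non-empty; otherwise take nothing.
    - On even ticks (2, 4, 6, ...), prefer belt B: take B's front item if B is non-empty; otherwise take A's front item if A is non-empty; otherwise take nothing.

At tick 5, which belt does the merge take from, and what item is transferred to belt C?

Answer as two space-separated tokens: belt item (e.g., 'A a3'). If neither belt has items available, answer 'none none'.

Tick 1: prefer A, take mast from A; A=[jar,nail,bolt] B=[fin,mesh] C=[mast]
Tick 2: prefer B, take fin from B; A=[jar,nail,bolt] B=[mesh] C=[mast,fin]
Tick 3: prefer A, take jar from A; A=[nail,bolt] B=[mesh] C=[mast,fin,jar]
Tick 4: prefer B, take mesh from B; A=[nail,bolt] B=[-] C=[mast,fin,jar,mesh]
Tick 5: prefer A, take nail from A; A=[bolt] B=[-] C=[mast,fin,jar,mesh,nail]

Answer: A nail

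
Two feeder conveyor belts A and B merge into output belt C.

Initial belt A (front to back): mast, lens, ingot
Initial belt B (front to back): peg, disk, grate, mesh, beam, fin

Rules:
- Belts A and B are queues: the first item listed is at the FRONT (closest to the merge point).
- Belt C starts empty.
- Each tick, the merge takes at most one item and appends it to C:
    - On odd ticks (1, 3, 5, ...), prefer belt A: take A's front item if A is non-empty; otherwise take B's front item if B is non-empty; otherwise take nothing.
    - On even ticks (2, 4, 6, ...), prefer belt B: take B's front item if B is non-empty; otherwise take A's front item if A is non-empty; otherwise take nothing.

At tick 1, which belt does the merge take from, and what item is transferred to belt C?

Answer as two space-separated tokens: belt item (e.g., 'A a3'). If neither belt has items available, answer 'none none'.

Answer: A mast

Derivation:
Tick 1: prefer A, take mast from A; A=[lens,ingot] B=[peg,disk,grate,mesh,beam,fin] C=[mast]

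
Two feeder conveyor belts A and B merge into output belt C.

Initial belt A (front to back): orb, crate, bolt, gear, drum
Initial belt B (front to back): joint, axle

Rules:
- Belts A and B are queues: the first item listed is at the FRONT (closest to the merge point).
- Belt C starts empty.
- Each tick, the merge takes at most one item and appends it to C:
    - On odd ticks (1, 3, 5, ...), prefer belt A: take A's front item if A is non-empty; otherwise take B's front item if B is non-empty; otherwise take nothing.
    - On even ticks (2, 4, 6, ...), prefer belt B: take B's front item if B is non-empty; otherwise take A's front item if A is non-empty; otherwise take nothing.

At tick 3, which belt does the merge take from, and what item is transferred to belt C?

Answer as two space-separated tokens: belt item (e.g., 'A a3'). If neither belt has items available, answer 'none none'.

Answer: A crate

Derivation:
Tick 1: prefer A, take orb from A; A=[crate,bolt,gear,drum] B=[joint,axle] C=[orb]
Tick 2: prefer B, take joint from B; A=[crate,bolt,gear,drum] B=[axle] C=[orb,joint]
Tick 3: prefer A, take crate from A; A=[bolt,gear,drum] B=[axle] C=[orb,joint,crate]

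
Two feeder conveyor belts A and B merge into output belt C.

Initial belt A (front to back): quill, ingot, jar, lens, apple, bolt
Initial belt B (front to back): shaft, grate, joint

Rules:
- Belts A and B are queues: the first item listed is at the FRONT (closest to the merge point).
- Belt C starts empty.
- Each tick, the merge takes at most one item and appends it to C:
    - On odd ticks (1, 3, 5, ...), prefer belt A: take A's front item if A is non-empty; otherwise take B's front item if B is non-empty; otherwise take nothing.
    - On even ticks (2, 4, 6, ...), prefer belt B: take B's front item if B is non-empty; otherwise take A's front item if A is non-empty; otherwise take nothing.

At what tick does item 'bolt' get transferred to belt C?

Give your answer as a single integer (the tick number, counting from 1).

Tick 1: prefer A, take quill from A; A=[ingot,jar,lens,apple,bolt] B=[shaft,grate,joint] C=[quill]
Tick 2: prefer B, take shaft from B; A=[ingot,jar,lens,apple,bolt] B=[grate,joint] C=[quill,shaft]
Tick 3: prefer A, take ingot from A; A=[jar,lens,apple,bolt] B=[grate,joint] C=[quill,shaft,ingot]
Tick 4: prefer B, take grate from B; A=[jar,lens,apple,bolt] B=[joint] C=[quill,shaft,ingot,grate]
Tick 5: prefer A, take jar from A; A=[lens,apple,bolt] B=[joint] C=[quill,shaft,ingot,grate,jar]
Tick 6: prefer B, take joint from B; A=[lens,apple,bolt] B=[-] C=[quill,shaft,ingot,grate,jar,joint]
Tick 7: prefer A, take lens from A; A=[apple,bolt] B=[-] C=[quill,shaft,ingot,grate,jar,joint,lens]
Tick 8: prefer B, take apple from A; A=[bolt] B=[-] C=[quill,shaft,ingot,grate,jar,joint,lens,apple]
Tick 9: prefer A, take bolt from A; A=[-] B=[-] C=[quill,shaft,ingot,grate,jar,joint,lens,apple,bolt]

Answer: 9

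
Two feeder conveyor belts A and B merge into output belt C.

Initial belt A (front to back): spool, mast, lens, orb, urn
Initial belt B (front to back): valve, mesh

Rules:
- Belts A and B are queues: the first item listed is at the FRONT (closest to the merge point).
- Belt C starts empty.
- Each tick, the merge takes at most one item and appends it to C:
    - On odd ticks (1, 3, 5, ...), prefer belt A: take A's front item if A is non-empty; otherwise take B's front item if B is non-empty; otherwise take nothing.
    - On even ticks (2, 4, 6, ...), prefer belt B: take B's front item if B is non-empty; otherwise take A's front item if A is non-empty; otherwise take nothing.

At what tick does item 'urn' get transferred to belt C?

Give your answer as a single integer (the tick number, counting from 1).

Answer: 7

Derivation:
Tick 1: prefer A, take spool from A; A=[mast,lens,orb,urn] B=[valve,mesh] C=[spool]
Tick 2: prefer B, take valve from B; A=[mast,lens,orb,urn] B=[mesh] C=[spool,valve]
Tick 3: prefer A, take mast from A; A=[lens,orb,urn] B=[mesh] C=[spool,valve,mast]
Tick 4: prefer B, take mesh from B; A=[lens,orb,urn] B=[-] C=[spool,valve,mast,mesh]
Tick 5: prefer A, take lens from A; A=[orb,urn] B=[-] C=[spool,valve,mast,mesh,lens]
Tick 6: prefer B, take orb from A; A=[urn] B=[-] C=[spool,valve,mast,mesh,lens,orb]
Tick 7: prefer A, take urn from A; A=[-] B=[-] C=[spool,valve,mast,mesh,lens,orb,urn]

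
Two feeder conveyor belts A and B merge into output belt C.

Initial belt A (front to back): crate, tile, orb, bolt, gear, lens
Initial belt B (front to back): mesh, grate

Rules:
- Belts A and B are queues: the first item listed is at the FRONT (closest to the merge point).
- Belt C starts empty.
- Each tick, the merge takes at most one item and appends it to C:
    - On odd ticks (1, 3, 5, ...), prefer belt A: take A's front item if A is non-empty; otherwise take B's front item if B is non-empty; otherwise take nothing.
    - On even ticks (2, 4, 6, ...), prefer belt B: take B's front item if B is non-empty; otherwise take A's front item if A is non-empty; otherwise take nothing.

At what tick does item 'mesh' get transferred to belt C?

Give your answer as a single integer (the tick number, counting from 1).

Answer: 2

Derivation:
Tick 1: prefer A, take crate from A; A=[tile,orb,bolt,gear,lens] B=[mesh,grate] C=[crate]
Tick 2: prefer B, take mesh from B; A=[tile,orb,bolt,gear,lens] B=[grate] C=[crate,mesh]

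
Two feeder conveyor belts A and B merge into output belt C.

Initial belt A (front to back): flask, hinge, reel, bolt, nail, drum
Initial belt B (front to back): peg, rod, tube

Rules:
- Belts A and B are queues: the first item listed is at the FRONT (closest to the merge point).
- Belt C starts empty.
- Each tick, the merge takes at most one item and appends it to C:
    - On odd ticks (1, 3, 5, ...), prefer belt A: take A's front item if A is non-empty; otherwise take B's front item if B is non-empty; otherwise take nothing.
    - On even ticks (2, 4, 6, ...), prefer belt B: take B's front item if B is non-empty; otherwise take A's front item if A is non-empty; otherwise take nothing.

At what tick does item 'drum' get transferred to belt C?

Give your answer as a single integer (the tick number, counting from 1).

Answer: 9

Derivation:
Tick 1: prefer A, take flask from A; A=[hinge,reel,bolt,nail,drum] B=[peg,rod,tube] C=[flask]
Tick 2: prefer B, take peg from B; A=[hinge,reel,bolt,nail,drum] B=[rod,tube] C=[flask,peg]
Tick 3: prefer A, take hinge from A; A=[reel,bolt,nail,drum] B=[rod,tube] C=[flask,peg,hinge]
Tick 4: prefer B, take rod from B; A=[reel,bolt,nail,drum] B=[tube] C=[flask,peg,hinge,rod]
Tick 5: prefer A, take reel from A; A=[bolt,nail,drum] B=[tube] C=[flask,peg,hinge,rod,reel]
Tick 6: prefer B, take tube from B; A=[bolt,nail,drum] B=[-] C=[flask,peg,hinge,rod,reel,tube]
Tick 7: prefer A, take bolt from A; A=[nail,drum] B=[-] C=[flask,peg,hinge,rod,reel,tube,bolt]
Tick 8: prefer B, take nail from A; A=[drum] B=[-] C=[flask,peg,hinge,rod,reel,tube,bolt,nail]
Tick 9: prefer A, take drum from A; A=[-] B=[-] C=[flask,peg,hinge,rod,reel,tube,bolt,nail,drum]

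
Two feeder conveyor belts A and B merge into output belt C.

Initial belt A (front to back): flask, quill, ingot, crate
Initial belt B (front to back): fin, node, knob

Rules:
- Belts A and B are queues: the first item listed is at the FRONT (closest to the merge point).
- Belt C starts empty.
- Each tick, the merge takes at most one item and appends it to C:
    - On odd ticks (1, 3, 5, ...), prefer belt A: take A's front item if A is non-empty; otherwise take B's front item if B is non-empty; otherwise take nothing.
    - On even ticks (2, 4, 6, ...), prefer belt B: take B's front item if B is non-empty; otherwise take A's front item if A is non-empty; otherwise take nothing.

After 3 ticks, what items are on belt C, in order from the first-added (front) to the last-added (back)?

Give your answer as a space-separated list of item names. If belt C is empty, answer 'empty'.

Answer: flask fin quill

Derivation:
Tick 1: prefer A, take flask from A; A=[quill,ingot,crate] B=[fin,node,knob] C=[flask]
Tick 2: prefer B, take fin from B; A=[quill,ingot,crate] B=[node,knob] C=[flask,fin]
Tick 3: prefer A, take quill from A; A=[ingot,crate] B=[node,knob] C=[flask,fin,quill]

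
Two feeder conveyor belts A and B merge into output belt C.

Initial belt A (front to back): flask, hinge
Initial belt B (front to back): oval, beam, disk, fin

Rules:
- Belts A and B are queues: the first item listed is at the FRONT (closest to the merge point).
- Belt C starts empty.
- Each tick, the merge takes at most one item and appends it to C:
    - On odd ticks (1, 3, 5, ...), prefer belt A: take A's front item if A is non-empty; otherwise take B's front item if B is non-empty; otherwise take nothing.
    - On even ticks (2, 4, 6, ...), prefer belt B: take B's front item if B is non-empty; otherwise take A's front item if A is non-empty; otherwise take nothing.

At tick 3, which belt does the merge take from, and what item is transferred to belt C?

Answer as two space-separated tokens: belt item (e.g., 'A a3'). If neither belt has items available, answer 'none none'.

Answer: A hinge

Derivation:
Tick 1: prefer A, take flask from A; A=[hinge] B=[oval,beam,disk,fin] C=[flask]
Tick 2: prefer B, take oval from B; A=[hinge] B=[beam,disk,fin] C=[flask,oval]
Tick 3: prefer A, take hinge from A; A=[-] B=[beam,disk,fin] C=[flask,oval,hinge]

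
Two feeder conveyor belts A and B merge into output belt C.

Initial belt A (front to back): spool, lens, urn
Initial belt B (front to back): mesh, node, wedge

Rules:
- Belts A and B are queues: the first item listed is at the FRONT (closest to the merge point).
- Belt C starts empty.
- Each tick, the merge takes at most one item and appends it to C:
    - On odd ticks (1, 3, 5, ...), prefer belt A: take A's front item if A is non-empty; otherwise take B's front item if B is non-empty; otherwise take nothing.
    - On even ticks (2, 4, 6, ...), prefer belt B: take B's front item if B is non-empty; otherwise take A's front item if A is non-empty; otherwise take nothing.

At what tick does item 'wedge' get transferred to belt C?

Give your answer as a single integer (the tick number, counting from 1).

Tick 1: prefer A, take spool from A; A=[lens,urn] B=[mesh,node,wedge] C=[spool]
Tick 2: prefer B, take mesh from B; A=[lens,urn] B=[node,wedge] C=[spool,mesh]
Tick 3: prefer A, take lens from A; A=[urn] B=[node,wedge] C=[spool,mesh,lens]
Tick 4: prefer B, take node from B; A=[urn] B=[wedge] C=[spool,mesh,lens,node]
Tick 5: prefer A, take urn from A; A=[-] B=[wedge] C=[spool,mesh,lens,node,urn]
Tick 6: prefer B, take wedge from B; A=[-] B=[-] C=[spool,mesh,lens,node,urn,wedge]

Answer: 6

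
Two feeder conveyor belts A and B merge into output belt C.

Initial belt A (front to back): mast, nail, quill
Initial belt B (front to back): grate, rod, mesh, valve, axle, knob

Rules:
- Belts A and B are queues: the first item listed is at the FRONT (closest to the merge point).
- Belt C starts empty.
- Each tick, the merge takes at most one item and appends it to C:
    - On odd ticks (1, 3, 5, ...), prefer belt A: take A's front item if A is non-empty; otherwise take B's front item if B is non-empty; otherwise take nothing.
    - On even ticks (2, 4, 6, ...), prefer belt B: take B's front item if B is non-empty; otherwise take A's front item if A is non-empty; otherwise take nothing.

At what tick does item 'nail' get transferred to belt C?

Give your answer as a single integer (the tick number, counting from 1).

Tick 1: prefer A, take mast from A; A=[nail,quill] B=[grate,rod,mesh,valve,axle,knob] C=[mast]
Tick 2: prefer B, take grate from B; A=[nail,quill] B=[rod,mesh,valve,axle,knob] C=[mast,grate]
Tick 3: prefer A, take nail from A; A=[quill] B=[rod,mesh,valve,axle,knob] C=[mast,grate,nail]

Answer: 3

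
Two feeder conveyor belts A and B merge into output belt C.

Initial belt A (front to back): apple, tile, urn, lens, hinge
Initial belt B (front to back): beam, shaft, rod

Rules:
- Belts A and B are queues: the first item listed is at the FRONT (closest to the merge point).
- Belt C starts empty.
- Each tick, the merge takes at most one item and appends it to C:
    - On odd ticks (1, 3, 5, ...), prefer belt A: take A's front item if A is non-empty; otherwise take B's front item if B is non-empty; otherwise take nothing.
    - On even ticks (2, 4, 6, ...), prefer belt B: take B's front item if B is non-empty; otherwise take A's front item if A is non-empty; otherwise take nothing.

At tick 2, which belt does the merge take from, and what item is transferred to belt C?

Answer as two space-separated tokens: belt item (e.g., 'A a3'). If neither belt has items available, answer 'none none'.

Answer: B beam

Derivation:
Tick 1: prefer A, take apple from A; A=[tile,urn,lens,hinge] B=[beam,shaft,rod] C=[apple]
Tick 2: prefer B, take beam from B; A=[tile,urn,lens,hinge] B=[shaft,rod] C=[apple,beam]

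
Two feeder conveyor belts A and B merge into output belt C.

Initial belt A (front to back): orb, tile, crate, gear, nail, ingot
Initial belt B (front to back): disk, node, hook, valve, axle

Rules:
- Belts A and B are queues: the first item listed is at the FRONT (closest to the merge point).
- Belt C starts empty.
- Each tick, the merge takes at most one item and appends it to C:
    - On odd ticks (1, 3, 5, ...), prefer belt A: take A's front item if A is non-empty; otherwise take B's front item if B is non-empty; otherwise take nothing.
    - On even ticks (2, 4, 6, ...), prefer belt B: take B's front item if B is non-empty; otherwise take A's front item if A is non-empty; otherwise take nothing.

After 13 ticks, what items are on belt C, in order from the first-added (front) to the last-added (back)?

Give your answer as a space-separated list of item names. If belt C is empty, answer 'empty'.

Tick 1: prefer A, take orb from A; A=[tile,crate,gear,nail,ingot] B=[disk,node,hook,valve,axle] C=[orb]
Tick 2: prefer B, take disk from B; A=[tile,crate,gear,nail,ingot] B=[node,hook,valve,axle] C=[orb,disk]
Tick 3: prefer A, take tile from A; A=[crate,gear,nail,ingot] B=[node,hook,valve,axle] C=[orb,disk,tile]
Tick 4: prefer B, take node from B; A=[crate,gear,nail,ingot] B=[hook,valve,axle] C=[orb,disk,tile,node]
Tick 5: prefer A, take crate from A; A=[gear,nail,ingot] B=[hook,valve,axle] C=[orb,disk,tile,node,crate]
Tick 6: prefer B, take hook from B; A=[gear,nail,ingot] B=[valve,axle] C=[orb,disk,tile,node,crate,hook]
Tick 7: prefer A, take gear from A; A=[nail,ingot] B=[valve,axle] C=[orb,disk,tile,node,crate,hook,gear]
Tick 8: prefer B, take valve from B; A=[nail,ingot] B=[axle] C=[orb,disk,tile,node,crate,hook,gear,valve]
Tick 9: prefer A, take nail from A; A=[ingot] B=[axle] C=[orb,disk,tile,node,crate,hook,gear,valve,nail]
Tick 10: prefer B, take axle from B; A=[ingot] B=[-] C=[orb,disk,tile,node,crate,hook,gear,valve,nail,axle]
Tick 11: prefer A, take ingot from A; A=[-] B=[-] C=[orb,disk,tile,node,crate,hook,gear,valve,nail,axle,ingot]
Tick 12: prefer B, both empty, nothing taken; A=[-] B=[-] C=[orb,disk,tile,node,crate,hook,gear,valve,nail,axle,ingot]
Tick 13: prefer A, both empty, nothing taken; A=[-] B=[-] C=[orb,disk,tile,node,crate,hook,gear,valve,nail,axle,ingot]

Answer: orb disk tile node crate hook gear valve nail axle ingot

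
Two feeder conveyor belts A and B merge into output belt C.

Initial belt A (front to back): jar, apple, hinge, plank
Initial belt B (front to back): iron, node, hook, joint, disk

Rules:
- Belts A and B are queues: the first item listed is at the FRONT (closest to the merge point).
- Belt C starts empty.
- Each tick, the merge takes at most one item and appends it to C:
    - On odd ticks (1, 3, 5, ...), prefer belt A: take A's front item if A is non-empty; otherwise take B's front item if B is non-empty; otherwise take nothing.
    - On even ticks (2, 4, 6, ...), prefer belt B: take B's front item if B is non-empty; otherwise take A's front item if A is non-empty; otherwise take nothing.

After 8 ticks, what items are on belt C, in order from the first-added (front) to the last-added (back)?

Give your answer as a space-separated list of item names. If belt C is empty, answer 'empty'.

Tick 1: prefer A, take jar from A; A=[apple,hinge,plank] B=[iron,node,hook,joint,disk] C=[jar]
Tick 2: prefer B, take iron from B; A=[apple,hinge,plank] B=[node,hook,joint,disk] C=[jar,iron]
Tick 3: prefer A, take apple from A; A=[hinge,plank] B=[node,hook,joint,disk] C=[jar,iron,apple]
Tick 4: prefer B, take node from B; A=[hinge,plank] B=[hook,joint,disk] C=[jar,iron,apple,node]
Tick 5: prefer A, take hinge from A; A=[plank] B=[hook,joint,disk] C=[jar,iron,apple,node,hinge]
Tick 6: prefer B, take hook from B; A=[plank] B=[joint,disk] C=[jar,iron,apple,node,hinge,hook]
Tick 7: prefer A, take plank from A; A=[-] B=[joint,disk] C=[jar,iron,apple,node,hinge,hook,plank]
Tick 8: prefer B, take joint from B; A=[-] B=[disk] C=[jar,iron,apple,node,hinge,hook,plank,joint]

Answer: jar iron apple node hinge hook plank joint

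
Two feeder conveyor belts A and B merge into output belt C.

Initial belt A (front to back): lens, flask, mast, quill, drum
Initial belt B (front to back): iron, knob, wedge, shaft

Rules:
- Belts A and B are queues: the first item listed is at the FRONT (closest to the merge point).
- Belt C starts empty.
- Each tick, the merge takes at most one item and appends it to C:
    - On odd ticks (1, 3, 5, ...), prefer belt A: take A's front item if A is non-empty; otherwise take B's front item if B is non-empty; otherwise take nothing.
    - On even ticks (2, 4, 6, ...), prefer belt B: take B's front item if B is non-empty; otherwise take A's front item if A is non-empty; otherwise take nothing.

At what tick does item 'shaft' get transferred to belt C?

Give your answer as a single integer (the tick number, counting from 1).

Answer: 8

Derivation:
Tick 1: prefer A, take lens from A; A=[flask,mast,quill,drum] B=[iron,knob,wedge,shaft] C=[lens]
Tick 2: prefer B, take iron from B; A=[flask,mast,quill,drum] B=[knob,wedge,shaft] C=[lens,iron]
Tick 3: prefer A, take flask from A; A=[mast,quill,drum] B=[knob,wedge,shaft] C=[lens,iron,flask]
Tick 4: prefer B, take knob from B; A=[mast,quill,drum] B=[wedge,shaft] C=[lens,iron,flask,knob]
Tick 5: prefer A, take mast from A; A=[quill,drum] B=[wedge,shaft] C=[lens,iron,flask,knob,mast]
Tick 6: prefer B, take wedge from B; A=[quill,drum] B=[shaft] C=[lens,iron,flask,knob,mast,wedge]
Tick 7: prefer A, take quill from A; A=[drum] B=[shaft] C=[lens,iron,flask,knob,mast,wedge,quill]
Tick 8: prefer B, take shaft from B; A=[drum] B=[-] C=[lens,iron,flask,knob,mast,wedge,quill,shaft]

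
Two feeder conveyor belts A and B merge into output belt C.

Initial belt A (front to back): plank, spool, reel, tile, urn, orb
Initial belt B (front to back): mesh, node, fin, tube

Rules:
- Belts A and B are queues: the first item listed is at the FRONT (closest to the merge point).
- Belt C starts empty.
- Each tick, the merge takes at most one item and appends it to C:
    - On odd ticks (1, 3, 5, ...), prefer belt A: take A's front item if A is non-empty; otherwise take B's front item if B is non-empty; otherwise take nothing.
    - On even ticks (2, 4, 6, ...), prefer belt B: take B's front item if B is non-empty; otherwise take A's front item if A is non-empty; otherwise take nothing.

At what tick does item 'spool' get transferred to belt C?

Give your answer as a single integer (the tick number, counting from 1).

Answer: 3

Derivation:
Tick 1: prefer A, take plank from A; A=[spool,reel,tile,urn,orb] B=[mesh,node,fin,tube] C=[plank]
Tick 2: prefer B, take mesh from B; A=[spool,reel,tile,urn,orb] B=[node,fin,tube] C=[plank,mesh]
Tick 3: prefer A, take spool from A; A=[reel,tile,urn,orb] B=[node,fin,tube] C=[plank,mesh,spool]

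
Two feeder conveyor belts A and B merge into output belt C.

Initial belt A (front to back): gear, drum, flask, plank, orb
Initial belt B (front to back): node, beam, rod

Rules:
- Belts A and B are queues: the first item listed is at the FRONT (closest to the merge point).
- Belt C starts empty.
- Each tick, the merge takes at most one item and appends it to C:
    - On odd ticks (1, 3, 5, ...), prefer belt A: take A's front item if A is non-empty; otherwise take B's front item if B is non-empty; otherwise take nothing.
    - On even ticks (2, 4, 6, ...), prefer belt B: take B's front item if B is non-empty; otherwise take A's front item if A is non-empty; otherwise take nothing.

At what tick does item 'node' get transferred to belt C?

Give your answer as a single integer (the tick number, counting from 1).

Tick 1: prefer A, take gear from A; A=[drum,flask,plank,orb] B=[node,beam,rod] C=[gear]
Tick 2: prefer B, take node from B; A=[drum,flask,plank,orb] B=[beam,rod] C=[gear,node]

Answer: 2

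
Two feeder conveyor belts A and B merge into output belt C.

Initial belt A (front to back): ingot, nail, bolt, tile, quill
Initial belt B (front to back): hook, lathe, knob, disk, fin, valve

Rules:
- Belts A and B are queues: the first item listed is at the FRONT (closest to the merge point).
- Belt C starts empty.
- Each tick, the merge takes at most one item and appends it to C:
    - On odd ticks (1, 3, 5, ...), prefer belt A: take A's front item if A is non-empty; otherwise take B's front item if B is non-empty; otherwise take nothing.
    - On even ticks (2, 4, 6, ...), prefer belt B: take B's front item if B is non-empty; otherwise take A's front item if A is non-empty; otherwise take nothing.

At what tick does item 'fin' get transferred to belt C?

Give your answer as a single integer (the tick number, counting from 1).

Tick 1: prefer A, take ingot from A; A=[nail,bolt,tile,quill] B=[hook,lathe,knob,disk,fin,valve] C=[ingot]
Tick 2: prefer B, take hook from B; A=[nail,bolt,tile,quill] B=[lathe,knob,disk,fin,valve] C=[ingot,hook]
Tick 3: prefer A, take nail from A; A=[bolt,tile,quill] B=[lathe,knob,disk,fin,valve] C=[ingot,hook,nail]
Tick 4: prefer B, take lathe from B; A=[bolt,tile,quill] B=[knob,disk,fin,valve] C=[ingot,hook,nail,lathe]
Tick 5: prefer A, take bolt from A; A=[tile,quill] B=[knob,disk,fin,valve] C=[ingot,hook,nail,lathe,bolt]
Tick 6: prefer B, take knob from B; A=[tile,quill] B=[disk,fin,valve] C=[ingot,hook,nail,lathe,bolt,knob]
Tick 7: prefer A, take tile from A; A=[quill] B=[disk,fin,valve] C=[ingot,hook,nail,lathe,bolt,knob,tile]
Tick 8: prefer B, take disk from B; A=[quill] B=[fin,valve] C=[ingot,hook,nail,lathe,bolt,knob,tile,disk]
Tick 9: prefer A, take quill from A; A=[-] B=[fin,valve] C=[ingot,hook,nail,lathe,bolt,knob,tile,disk,quill]
Tick 10: prefer B, take fin from B; A=[-] B=[valve] C=[ingot,hook,nail,lathe,bolt,knob,tile,disk,quill,fin]

Answer: 10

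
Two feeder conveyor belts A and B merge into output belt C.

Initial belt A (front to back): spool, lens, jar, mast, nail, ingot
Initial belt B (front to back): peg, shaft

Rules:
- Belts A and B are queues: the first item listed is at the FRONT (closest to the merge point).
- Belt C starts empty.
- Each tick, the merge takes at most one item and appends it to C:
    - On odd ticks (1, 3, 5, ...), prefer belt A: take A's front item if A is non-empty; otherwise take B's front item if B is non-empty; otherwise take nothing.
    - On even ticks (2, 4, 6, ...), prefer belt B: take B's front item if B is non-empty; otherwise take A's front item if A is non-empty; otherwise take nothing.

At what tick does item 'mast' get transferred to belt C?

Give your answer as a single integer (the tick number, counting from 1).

Answer: 6

Derivation:
Tick 1: prefer A, take spool from A; A=[lens,jar,mast,nail,ingot] B=[peg,shaft] C=[spool]
Tick 2: prefer B, take peg from B; A=[lens,jar,mast,nail,ingot] B=[shaft] C=[spool,peg]
Tick 3: prefer A, take lens from A; A=[jar,mast,nail,ingot] B=[shaft] C=[spool,peg,lens]
Tick 4: prefer B, take shaft from B; A=[jar,mast,nail,ingot] B=[-] C=[spool,peg,lens,shaft]
Tick 5: prefer A, take jar from A; A=[mast,nail,ingot] B=[-] C=[spool,peg,lens,shaft,jar]
Tick 6: prefer B, take mast from A; A=[nail,ingot] B=[-] C=[spool,peg,lens,shaft,jar,mast]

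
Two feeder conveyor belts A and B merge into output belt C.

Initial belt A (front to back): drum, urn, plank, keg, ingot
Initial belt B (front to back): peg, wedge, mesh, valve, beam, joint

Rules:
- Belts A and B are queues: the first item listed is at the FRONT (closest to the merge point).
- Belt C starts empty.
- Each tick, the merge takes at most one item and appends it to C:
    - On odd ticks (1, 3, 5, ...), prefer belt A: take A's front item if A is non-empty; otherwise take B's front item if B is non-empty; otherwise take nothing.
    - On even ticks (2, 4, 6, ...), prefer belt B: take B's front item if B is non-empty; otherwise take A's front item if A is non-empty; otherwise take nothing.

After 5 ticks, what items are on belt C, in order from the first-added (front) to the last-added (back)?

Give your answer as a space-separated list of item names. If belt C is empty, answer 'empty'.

Answer: drum peg urn wedge plank

Derivation:
Tick 1: prefer A, take drum from A; A=[urn,plank,keg,ingot] B=[peg,wedge,mesh,valve,beam,joint] C=[drum]
Tick 2: prefer B, take peg from B; A=[urn,plank,keg,ingot] B=[wedge,mesh,valve,beam,joint] C=[drum,peg]
Tick 3: prefer A, take urn from A; A=[plank,keg,ingot] B=[wedge,mesh,valve,beam,joint] C=[drum,peg,urn]
Tick 4: prefer B, take wedge from B; A=[plank,keg,ingot] B=[mesh,valve,beam,joint] C=[drum,peg,urn,wedge]
Tick 5: prefer A, take plank from A; A=[keg,ingot] B=[mesh,valve,beam,joint] C=[drum,peg,urn,wedge,plank]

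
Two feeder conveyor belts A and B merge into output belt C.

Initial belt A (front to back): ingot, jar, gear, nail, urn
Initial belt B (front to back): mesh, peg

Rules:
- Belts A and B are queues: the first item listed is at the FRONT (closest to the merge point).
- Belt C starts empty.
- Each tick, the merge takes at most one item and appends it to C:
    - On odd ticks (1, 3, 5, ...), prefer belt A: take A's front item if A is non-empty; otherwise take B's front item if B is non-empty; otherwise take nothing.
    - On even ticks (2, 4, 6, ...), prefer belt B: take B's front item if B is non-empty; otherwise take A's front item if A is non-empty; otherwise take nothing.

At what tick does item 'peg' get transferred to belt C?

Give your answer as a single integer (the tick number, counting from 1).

Tick 1: prefer A, take ingot from A; A=[jar,gear,nail,urn] B=[mesh,peg] C=[ingot]
Tick 2: prefer B, take mesh from B; A=[jar,gear,nail,urn] B=[peg] C=[ingot,mesh]
Tick 3: prefer A, take jar from A; A=[gear,nail,urn] B=[peg] C=[ingot,mesh,jar]
Tick 4: prefer B, take peg from B; A=[gear,nail,urn] B=[-] C=[ingot,mesh,jar,peg]

Answer: 4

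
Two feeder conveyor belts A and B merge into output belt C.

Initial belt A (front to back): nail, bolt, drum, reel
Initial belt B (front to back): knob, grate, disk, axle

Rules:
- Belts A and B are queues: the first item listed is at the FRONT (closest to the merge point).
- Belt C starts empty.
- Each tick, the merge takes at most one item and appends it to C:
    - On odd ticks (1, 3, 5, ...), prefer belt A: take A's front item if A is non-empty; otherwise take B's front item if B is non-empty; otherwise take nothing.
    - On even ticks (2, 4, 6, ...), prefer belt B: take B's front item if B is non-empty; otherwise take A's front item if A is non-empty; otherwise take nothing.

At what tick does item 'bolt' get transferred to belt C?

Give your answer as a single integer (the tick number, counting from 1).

Answer: 3

Derivation:
Tick 1: prefer A, take nail from A; A=[bolt,drum,reel] B=[knob,grate,disk,axle] C=[nail]
Tick 2: prefer B, take knob from B; A=[bolt,drum,reel] B=[grate,disk,axle] C=[nail,knob]
Tick 3: prefer A, take bolt from A; A=[drum,reel] B=[grate,disk,axle] C=[nail,knob,bolt]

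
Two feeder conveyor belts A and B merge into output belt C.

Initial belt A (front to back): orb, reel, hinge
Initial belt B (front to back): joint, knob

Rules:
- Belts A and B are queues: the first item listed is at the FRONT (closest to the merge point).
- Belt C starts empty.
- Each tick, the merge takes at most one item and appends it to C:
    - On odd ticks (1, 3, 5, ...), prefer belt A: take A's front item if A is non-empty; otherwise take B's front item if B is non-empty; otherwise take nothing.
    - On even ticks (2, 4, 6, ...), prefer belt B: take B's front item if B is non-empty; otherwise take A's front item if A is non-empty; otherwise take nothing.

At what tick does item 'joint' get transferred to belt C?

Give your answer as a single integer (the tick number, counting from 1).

Tick 1: prefer A, take orb from A; A=[reel,hinge] B=[joint,knob] C=[orb]
Tick 2: prefer B, take joint from B; A=[reel,hinge] B=[knob] C=[orb,joint]

Answer: 2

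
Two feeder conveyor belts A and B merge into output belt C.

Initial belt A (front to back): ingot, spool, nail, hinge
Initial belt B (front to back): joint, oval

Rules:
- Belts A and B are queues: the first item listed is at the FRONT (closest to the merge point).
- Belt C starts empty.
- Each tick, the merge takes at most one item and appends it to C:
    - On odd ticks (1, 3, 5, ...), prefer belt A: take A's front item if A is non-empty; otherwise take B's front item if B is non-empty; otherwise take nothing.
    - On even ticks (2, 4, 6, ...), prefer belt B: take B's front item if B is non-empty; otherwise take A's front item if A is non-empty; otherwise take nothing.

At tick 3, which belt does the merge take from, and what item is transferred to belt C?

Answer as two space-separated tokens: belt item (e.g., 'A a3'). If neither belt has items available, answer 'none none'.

Answer: A spool

Derivation:
Tick 1: prefer A, take ingot from A; A=[spool,nail,hinge] B=[joint,oval] C=[ingot]
Tick 2: prefer B, take joint from B; A=[spool,nail,hinge] B=[oval] C=[ingot,joint]
Tick 3: prefer A, take spool from A; A=[nail,hinge] B=[oval] C=[ingot,joint,spool]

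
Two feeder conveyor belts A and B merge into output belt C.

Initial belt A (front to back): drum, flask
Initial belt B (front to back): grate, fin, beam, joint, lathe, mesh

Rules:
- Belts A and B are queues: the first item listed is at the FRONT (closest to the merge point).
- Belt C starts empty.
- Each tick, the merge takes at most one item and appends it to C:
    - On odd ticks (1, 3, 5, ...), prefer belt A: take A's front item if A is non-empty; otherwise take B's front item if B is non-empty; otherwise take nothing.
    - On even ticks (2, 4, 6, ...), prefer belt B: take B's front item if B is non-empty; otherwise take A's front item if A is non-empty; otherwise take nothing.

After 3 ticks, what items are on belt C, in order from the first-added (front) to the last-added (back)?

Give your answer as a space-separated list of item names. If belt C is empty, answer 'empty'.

Answer: drum grate flask

Derivation:
Tick 1: prefer A, take drum from A; A=[flask] B=[grate,fin,beam,joint,lathe,mesh] C=[drum]
Tick 2: prefer B, take grate from B; A=[flask] B=[fin,beam,joint,lathe,mesh] C=[drum,grate]
Tick 3: prefer A, take flask from A; A=[-] B=[fin,beam,joint,lathe,mesh] C=[drum,grate,flask]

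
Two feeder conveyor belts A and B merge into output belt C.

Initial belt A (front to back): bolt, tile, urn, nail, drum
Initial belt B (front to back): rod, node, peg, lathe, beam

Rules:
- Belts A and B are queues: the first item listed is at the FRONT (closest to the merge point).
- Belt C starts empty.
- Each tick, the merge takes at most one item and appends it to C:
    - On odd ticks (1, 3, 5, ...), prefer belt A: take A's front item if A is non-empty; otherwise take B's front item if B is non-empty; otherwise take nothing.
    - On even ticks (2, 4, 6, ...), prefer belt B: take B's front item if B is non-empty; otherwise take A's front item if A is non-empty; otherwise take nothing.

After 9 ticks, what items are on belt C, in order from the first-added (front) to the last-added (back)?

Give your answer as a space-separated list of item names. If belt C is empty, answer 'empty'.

Answer: bolt rod tile node urn peg nail lathe drum

Derivation:
Tick 1: prefer A, take bolt from A; A=[tile,urn,nail,drum] B=[rod,node,peg,lathe,beam] C=[bolt]
Tick 2: prefer B, take rod from B; A=[tile,urn,nail,drum] B=[node,peg,lathe,beam] C=[bolt,rod]
Tick 3: prefer A, take tile from A; A=[urn,nail,drum] B=[node,peg,lathe,beam] C=[bolt,rod,tile]
Tick 4: prefer B, take node from B; A=[urn,nail,drum] B=[peg,lathe,beam] C=[bolt,rod,tile,node]
Tick 5: prefer A, take urn from A; A=[nail,drum] B=[peg,lathe,beam] C=[bolt,rod,tile,node,urn]
Tick 6: prefer B, take peg from B; A=[nail,drum] B=[lathe,beam] C=[bolt,rod,tile,node,urn,peg]
Tick 7: prefer A, take nail from A; A=[drum] B=[lathe,beam] C=[bolt,rod,tile,node,urn,peg,nail]
Tick 8: prefer B, take lathe from B; A=[drum] B=[beam] C=[bolt,rod,tile,node,urn,peg,nail,lathe]
Tick 9: prefer A, take drum from A; A=[-] B=[beam] C=[bolt,rod,tile,node,urn,peg,nail,lathe,drum]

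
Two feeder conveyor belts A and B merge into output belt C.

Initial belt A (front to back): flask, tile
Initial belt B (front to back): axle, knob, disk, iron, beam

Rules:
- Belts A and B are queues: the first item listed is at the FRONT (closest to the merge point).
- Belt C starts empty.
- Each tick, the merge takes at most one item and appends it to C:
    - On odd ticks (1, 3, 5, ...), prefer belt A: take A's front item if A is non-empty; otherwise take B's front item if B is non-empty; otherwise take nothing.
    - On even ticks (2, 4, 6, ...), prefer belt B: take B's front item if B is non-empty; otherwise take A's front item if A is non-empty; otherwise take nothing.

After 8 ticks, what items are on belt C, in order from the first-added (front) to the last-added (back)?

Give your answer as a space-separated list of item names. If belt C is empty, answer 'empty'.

Tick 1: prefer A, take flask from A; A=[tile] B=[axle,knob,disk,iron,beam] C=[flask]
Tick 2: prefer B, take axle from B; A=[tile] B=[knob,disk,iron,beam] C=[flask,axle]
Tick 3: prefer A, take tile from A; A=[-] B=[knob,disk,iron,beam] C=[flask,axle,tile]
Tick 4: prefer B, take knob from B; A=[-] B=[disk,iron,beam] C=[flask,axle,tile,knob]
Tick 5: prefer A, take disk from B; A=[-] B=[iron,beam] C=[flask,axle,tile,knob,disk]
Tick 6: prefer B, take iron from B; A=[-] B=[beam] C=[flask,axle,tile,knob,disk,iron]
Tick 7: prefer A, take beam from B; A=[-] B=[-] C=[flask,axle,tile,knob,disk,iron,beam]
Tick 8: prefer B, both empty, nothing taken; A=[-] B=[-] C=[flask,axle,tile,knob,disk,iron,beam]

Answer: flask axle tile knob disk iron beam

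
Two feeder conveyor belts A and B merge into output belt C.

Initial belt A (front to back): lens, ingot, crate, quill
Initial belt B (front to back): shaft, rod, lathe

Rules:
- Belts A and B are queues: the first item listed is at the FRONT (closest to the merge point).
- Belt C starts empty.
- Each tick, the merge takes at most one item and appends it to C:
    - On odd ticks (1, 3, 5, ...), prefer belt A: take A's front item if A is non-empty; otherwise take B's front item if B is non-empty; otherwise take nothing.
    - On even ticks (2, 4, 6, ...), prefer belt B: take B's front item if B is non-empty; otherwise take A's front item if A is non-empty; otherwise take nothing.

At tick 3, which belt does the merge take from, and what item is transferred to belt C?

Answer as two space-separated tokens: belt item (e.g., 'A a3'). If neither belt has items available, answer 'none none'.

Tick 1: prefer A, take lens from A; A=[ingot,crate,quill] B=[shaft,rod,lathe] C=[lens]
Tick 2: prefer B, take shaft from B; A=[ingot,crate,quill] B=[rod,lathe] C=[lens,shaft]
Tick 3: prefer A, take ingot from A; A=[crate,quill] B=[rod,lathe] C=[lens,shaft,ingot]

Answer: A ingot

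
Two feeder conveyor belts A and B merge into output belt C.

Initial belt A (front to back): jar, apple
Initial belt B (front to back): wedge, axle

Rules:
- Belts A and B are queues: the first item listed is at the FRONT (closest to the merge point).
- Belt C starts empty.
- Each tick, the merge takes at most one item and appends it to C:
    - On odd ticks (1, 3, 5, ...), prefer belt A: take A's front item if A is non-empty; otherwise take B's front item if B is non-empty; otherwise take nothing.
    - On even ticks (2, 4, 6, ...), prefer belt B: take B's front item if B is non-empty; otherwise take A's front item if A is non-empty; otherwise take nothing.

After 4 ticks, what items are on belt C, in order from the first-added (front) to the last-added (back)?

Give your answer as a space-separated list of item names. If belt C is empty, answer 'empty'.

Answer: jar wedge apple axle

Derivation:
Tick 1: prefer A, take jar from A; A=[apple] B=[wedge,axle] C=[jar]
Tick 2: prefer B, take wedge from B; A=[apple] B=[axle] C=[jar,wedge]
Tick 3: prefer A, take apple from A; A=[-] B=[axle] C=[jar,wedge,apple]
Tick 4: prefer B, take axle from B; A=[-] B=[-] C=[jar,wedge,apple,axle]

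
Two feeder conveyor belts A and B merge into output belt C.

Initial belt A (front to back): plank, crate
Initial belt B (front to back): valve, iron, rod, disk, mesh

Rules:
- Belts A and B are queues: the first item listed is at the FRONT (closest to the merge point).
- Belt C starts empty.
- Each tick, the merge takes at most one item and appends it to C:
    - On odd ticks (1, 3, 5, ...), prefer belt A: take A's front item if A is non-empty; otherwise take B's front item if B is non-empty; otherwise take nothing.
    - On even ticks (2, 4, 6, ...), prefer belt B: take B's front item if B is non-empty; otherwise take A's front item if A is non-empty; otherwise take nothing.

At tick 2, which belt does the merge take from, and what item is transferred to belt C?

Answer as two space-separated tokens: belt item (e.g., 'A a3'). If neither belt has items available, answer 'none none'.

Answer: B valve

Derivation:
Tick 1: prefer A, take plank from A; A=[crate] B=[valve,iron,rod,disk,mesh] C=[plank]
Tick 2: prefer B, take valve from B; A=[crate] B=[iron,rod,disk,mesh] C=[plank,valve]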